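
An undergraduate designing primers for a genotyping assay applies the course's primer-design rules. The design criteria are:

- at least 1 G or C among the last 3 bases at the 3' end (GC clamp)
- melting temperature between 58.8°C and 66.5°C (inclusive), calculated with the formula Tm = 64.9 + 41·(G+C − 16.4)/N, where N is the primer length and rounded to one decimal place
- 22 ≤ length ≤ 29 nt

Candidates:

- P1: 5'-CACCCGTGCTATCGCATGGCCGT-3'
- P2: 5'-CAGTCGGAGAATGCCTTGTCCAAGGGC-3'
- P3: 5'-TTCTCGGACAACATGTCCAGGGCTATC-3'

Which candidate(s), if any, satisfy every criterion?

P1, P2 and P3.

P1 (23 nt, A=3 T=5 G=6 C=9): 3' end CGT has 2 G/C ✓; Tm = 64.9 + 41·(15 − 16.4)/23 = 62.4°C ✓; length 23 ✓ — passes.
P2 (27 nt, A=6 T=5 G=9 C=7): 3' end GGC has 3 G/C ✓; Tm = 64.9 + 41·(16 − 16.4)/27 = 64.3°C ✓; length 27 ✓ — passes.
P3 (27 nt, A=6 T=7 G=6 C=8): 3' end ATC has 1 G/C ✓; Tm = 64.9 + 41·(14 − 16.4)/27 = 61.3°C ✓; length 27 ✓ — passes.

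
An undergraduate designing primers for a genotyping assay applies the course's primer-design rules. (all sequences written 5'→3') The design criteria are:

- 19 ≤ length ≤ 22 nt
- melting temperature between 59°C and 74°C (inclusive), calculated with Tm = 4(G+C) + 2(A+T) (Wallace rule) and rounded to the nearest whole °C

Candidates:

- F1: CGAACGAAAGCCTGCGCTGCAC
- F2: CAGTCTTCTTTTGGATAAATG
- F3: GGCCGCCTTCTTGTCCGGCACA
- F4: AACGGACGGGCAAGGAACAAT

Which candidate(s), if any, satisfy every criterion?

F1 (22 nt, A=6 T=2 G=6 C=8): length 22 ✓; Tm = 2·8 + 4·14 = 72°C ✓ — passes.
F2 (21 nt, A=5 T=9 G=4 C=3): length 21 ✓; Tm = 2·14 + 4·7 = 56°C, outside 59–74°C ✗ — fails.
F3 (22 nt, A=2 T=5 G=6 C=9): length 22 ✓; Tm = 2·7 + 4·15 = 74°C ✓ — passes.
F4 (21 nt, A=9 T=1 G=7 C=4): length 21 ✓; Tm = 2·10 + 4·11 = 64°C ✓ — passes.

F1, F3 and F4.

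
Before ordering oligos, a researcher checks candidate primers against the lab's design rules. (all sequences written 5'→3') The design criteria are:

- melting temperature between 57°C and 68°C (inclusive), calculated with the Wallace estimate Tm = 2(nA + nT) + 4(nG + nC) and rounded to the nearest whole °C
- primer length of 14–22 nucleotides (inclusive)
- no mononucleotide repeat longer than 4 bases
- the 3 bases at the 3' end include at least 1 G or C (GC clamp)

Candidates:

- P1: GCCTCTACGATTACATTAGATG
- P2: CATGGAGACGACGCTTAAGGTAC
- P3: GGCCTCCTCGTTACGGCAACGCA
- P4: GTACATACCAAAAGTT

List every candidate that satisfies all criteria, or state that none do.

P1 (22 nt, A=6 T=7 G=4 C=5): Tm = 2·13 + 4·9 = 62°C ✓; length 22 ✓; longest run = 2 ✓; 3' end ATG has 1 G/C ✓ — passes.
P2 (23 nt, A=7 T=4 G=7 C=5): Tm = 2·11 + 4·12 = 70°C, outside 57–68°C ✗; length 23, outside 14–22 ✗; longest run = 2 ✓; 3' end TAC has 1 G/C ✓ — fails.
P3 (23 nt, A=4 T=4 G=6 C=9): Tm = 2·8 + 4·15 = 76°C, outside 57–68°C ✗; length 23, outside 14–22 ✗; longest run = 2 ✓; 3' end GCA has 2 G/C ✓ — fails.
P4 (16 nt, A=7 T=4 G=2 C=3): Tm = 2·11 + 4·5 = 42°C, outside 57–68°C ✗; length 16 ✓; longest run = 4 ✓; 3' end GTT has 1 G/C ✓ — fails.

P1 only.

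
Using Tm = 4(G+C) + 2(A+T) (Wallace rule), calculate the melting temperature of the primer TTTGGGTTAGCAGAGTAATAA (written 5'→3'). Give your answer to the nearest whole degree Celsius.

Base counts: A=7, T=7, G=6, C=1 (length 21).
Tm = 2·(7+7) + 4·(6+1) = 2·14 + 4·7 = 28 + 28 = 56°C.

56°C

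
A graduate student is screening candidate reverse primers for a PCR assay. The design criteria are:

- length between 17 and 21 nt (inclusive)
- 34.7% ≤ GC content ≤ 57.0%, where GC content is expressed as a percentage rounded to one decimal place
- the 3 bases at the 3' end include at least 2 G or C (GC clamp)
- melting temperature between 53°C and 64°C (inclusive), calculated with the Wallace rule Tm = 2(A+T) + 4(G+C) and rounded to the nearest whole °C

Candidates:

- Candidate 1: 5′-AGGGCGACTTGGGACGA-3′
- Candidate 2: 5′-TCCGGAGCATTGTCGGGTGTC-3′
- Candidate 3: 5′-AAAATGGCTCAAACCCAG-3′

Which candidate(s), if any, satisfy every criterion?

None of the candidates satisfy all criteria.

Candidate 1 (17 nt, A=4 T=2 G=8 C=3): length 17 ✓; GC 11/17 = 64.7%, outside 34.7–57.0% ✗; 3' end CGA has 2 G/C ✓; Tm = 2·6 + 4·11 = 56°C ✓ — fails.
Candidate 2 (21 nt, A=2 T=6 G=8 C=5): length 21 ✓; GC 13/21 = 61.9%, outside 34.7–57.0% ✗; 3' end GTC has 2 G/C ✓; Tm = 2·8 + 4·13 = 68°C, outside 53–64°C ✗ — fails.
Candidate 3 (18 nt, A=8 T=2 G=3 C=5): length 18 ✓; GC 8/18 = 44.4% ✓; 3' end CAG has 2 G/C ✓; Tm = 2·10 + 4·8 = 52°C, outside 53–64°C ✗ — fails.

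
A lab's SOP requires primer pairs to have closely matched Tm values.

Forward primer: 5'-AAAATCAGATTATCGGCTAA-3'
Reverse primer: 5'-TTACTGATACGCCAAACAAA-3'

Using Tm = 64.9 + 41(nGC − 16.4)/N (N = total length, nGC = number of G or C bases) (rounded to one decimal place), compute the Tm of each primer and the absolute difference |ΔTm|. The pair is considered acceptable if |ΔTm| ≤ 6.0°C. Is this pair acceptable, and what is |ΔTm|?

|ΔTm| = 2.0°C; the pair is acceptable.

Forward: G+C = 6, N = 20 → Tm = 64.9 + 41·(6 − 16.4)/20 = 43.6°C.
Reverse: G+C = 7, N = 20 → Tm = 64.9 + 41·(7 − 16.4)/20 = 45.6°C.
|ΔTm| = |43.6 − 45.6| = 2.0°C, ≤ 6.0°C.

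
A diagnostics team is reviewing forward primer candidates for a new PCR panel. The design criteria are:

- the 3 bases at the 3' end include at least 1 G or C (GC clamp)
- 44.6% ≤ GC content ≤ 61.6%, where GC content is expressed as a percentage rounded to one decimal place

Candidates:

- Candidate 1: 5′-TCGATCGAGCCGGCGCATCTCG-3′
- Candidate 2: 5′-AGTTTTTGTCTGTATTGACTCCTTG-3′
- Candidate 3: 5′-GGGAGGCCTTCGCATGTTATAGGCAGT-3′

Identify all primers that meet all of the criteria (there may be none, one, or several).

Candidate 3 only.

Candidate 1 (22 nt, A=3 T=4 G=7 C=8): 3' end TCG has 2 G/C ✓; GC 15/22 = 68.2%, outside 44.6–61.6% ✗ — fails.
Candidate 2 (25 nt, A=3 T=13 G=5 C=4): 3' end TTG has 1 G/C ✓; GC 9/25 = 36.0%, outside 44.6–61.6% ✗ — fails.
Candidate 3 (27 nt, A=5 T=7 G=10 C=5): 3' end AGT has 1 G/C ✓; GC 15/27 = 55.6% ✓ — passes.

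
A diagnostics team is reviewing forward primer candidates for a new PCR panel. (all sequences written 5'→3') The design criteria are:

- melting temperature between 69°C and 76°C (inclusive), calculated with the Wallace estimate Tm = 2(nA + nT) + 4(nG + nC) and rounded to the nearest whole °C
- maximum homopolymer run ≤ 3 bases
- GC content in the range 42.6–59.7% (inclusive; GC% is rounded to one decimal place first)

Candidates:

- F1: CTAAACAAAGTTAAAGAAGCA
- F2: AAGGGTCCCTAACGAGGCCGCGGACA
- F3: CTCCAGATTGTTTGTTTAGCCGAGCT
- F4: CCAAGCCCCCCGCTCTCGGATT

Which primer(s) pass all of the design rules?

F3 only.

F1 (21 nt, A=12 T=3 G=3 C=3): Tm = 2·15 + 4·6 = 54°C, outside 69–76°C ✗; longest run = 3 ✓; GC 6/21 = 28.6%, outside 42.6–59.7% ✗ — fails.
F2 (26 nt, A=7 T=2 G=9 C=8): Tm = 2·9 + 4·17 = 86°C, outside 69–76°C ✗; longest run = 3 ✓; GC 17/26 = 65.4%, outside 42.6–59.7% ✗ — fails.
F3 (26 nt, A=4 T=10 G=6 C=6): Tm = 2·14 + 4·12 = 76°C ✓; longest run = 3 ✓; GC 12/26 = 46.2% ✓ — passes.
F4 (22 nt, A=3 T=4 G=4 C=11): Tm = 2·7 + 4·15 = 74°C ✓; longest run = 6, exceeds 3 ✗; GC 15/22 = 68.2%, outside 42.6–59.7% ✗ — fails.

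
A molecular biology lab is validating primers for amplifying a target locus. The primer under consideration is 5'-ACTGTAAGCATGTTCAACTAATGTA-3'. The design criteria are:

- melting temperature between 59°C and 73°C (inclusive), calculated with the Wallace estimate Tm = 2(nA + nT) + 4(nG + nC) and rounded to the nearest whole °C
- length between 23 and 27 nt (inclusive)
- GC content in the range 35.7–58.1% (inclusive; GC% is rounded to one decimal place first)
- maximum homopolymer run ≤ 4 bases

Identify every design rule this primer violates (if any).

Base counts: A=9, T=8, G=4, C=4 (length 25).
Tm: Tm = 2·17 + 4·8 = 66°C ✓
length: length 25 ✓
GC content: GC 8/25 = 32.0%, outside 35.7–58.1% ✗
homopolymer run: longest run = 2 ✓

Fails: GC content.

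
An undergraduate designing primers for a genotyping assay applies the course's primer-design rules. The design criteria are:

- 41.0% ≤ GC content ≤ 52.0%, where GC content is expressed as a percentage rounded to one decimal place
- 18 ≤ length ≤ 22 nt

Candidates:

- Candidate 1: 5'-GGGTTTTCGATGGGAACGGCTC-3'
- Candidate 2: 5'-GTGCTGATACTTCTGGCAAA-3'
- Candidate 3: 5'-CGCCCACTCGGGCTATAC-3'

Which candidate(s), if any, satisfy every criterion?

Candidate 2 only.

Candidate 1 (22 nt, A=3 T=6 G=9 C=4): GC 13/22 = 59.1%, outside 41.0–52.0% ✗; length 22 ✓ — fails.
Candidate 2 (20 nt, A=5 T=6 G=5 C=4): GC 9/20 = 45.0% ✓; length 20 ✓ — passes.
Candidate 3 (18 nt, A=3 T=3 G=4 C=8): GC 12/18 = 66.7%, outside 41.0–52.0% ✗; length 18 ✓ — fails.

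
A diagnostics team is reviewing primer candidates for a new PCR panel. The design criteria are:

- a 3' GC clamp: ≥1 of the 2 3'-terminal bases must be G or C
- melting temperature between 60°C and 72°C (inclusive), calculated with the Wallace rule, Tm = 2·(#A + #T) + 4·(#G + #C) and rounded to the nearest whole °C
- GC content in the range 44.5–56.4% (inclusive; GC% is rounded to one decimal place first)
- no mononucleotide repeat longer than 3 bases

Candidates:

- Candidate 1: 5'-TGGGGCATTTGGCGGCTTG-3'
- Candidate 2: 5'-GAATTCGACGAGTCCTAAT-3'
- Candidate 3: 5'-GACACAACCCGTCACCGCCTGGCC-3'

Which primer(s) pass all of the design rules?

Candidate 1 (19 nt, A=1 T=6 G=9 C=3): 3' end TG has 1 G/C ✓; Tm = 2·7 + 4·12 = 62°C ✓; GC 12/19 = 63.2%, outside 44.5–56.4% ✗; longest run = 4, exceeds 3 ✗ — fails.
Candidate 2 (19 nt, A=6 T=5 G=4 C=4): 3' end AT has 0 G/C, need ≥1 ✗; Tm = 2·11 + 4·8 = 54°C, outside 60–72°C ✗; GC 8/19 = 42.1%, outside 44.5–56.4% ✗; longest run = 2 ✓ — fails.
Candidate 3 (24 nt, A=5 T=2 G=5 C=12): 3' end CC has 2 G/C ✓; Tm = 2·7 + 4·17 = 82°C, outside 60–72°C ✗; GC 17/24 = 70.8%, outside 44.5–56.4% ✗; longest run = 3 ✓ — fails.

None of the candidates satisfy all criteria.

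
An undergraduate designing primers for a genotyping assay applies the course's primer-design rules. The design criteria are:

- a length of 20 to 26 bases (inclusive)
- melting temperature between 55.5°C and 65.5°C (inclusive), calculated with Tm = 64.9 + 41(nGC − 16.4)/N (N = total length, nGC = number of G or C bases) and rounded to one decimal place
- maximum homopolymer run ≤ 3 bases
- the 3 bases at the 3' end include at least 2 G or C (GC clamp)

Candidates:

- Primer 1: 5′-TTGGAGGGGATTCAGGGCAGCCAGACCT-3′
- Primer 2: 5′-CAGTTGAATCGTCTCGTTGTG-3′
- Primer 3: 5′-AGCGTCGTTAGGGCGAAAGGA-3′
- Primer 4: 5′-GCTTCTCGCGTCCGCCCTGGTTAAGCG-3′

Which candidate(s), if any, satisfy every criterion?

Primer 3 only.

Primer 1 (28 nt, A=6 T=5 G=11 C=6): length 28, outside 20–26 ✗; Tm = 64.9 + 41·(17 − 16.4)/28 = 65.8°C, outside 55.5–65.5°C ✗; longest run = 4, exceeds 3 ✗; 3' end CCT has 2 G/C ✓ — fails.
Primer 2 (21 nt, A=3 T=8 G=6 C=4): length 21 ✓; Tm = 64.9 + 41·(10 − 16.4)/21 = 52.4°C, outside 55.5–65.5°C ✗; longest run = 2 ✓; 3' end GTG has 2 G/C ✓ — fails.
Primer 3 (21 nt, A=6 T=3 G=9 C=3): length 21 ✓; Tm = 64.9 + 41·(12 − 16.4)/21 = 56.3°C ✓; longest run = 3 ✓; 3' end GGA has 2 G/C ✓ — passes.
Primer 4 (27 nt, A=2 T=7 G=8 C=10): length 27, outside 20–26 ✗; Tm = 64.9 + 41·(18 − 16.4)/27 = 67.3°C, outside 55.5–65.5°C ✗; longest run = 3 ✓; 3' end GCG has 3 G/C ✓ — fails.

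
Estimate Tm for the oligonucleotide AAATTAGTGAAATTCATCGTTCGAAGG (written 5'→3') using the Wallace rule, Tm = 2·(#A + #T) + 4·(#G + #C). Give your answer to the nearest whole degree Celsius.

72°C

Base counts: A=10, T=8, G=6, C=3 (length 27).
Tm = 2·(10+8) + 4·(6+3) = 2·18 + 4·9 = 36 + 36 = 72°C.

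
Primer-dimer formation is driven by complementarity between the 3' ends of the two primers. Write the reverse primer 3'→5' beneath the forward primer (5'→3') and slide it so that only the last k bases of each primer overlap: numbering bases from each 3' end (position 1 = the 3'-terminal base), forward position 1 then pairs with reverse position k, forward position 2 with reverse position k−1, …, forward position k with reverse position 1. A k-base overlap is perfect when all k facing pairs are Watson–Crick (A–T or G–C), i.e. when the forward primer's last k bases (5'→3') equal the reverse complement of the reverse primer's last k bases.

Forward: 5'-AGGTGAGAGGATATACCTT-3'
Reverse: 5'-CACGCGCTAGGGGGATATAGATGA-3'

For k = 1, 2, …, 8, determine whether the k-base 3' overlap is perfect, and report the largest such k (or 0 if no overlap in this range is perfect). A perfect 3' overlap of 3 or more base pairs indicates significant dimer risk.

Last 8 bases (5'→3') — forward …TATACCTT, reverse …ATAGATGA.
Reverse complement of the reverse primer's last 8 bases: TCATCTAT; its first k bases are the reverse complement of the reverse primer's last k bases, so a perfect k-base overlap needs the forward primer's last k bases to equal them.
Comparing (forward last k vs required): k=1: T vs T ✓; k=2: TT vs TC ✗; k=3: CTT vs TCA ✗; k=4: CCTT vs TCAT ✗; k=5: ACCTT vs TCATC ✗; k=6: TACCTT vs TCATCT ✗; k=7: ATACCTT vs TCATCTA ✗; k=8: TATACCTT vs TCATCTAT ✗.
Only k = 1 is perfect, so the longest perfect 3' overlap is 1.

Longest perfect overlap: 1 complementary base pair; below the dimer-risk threshold (threshold 3).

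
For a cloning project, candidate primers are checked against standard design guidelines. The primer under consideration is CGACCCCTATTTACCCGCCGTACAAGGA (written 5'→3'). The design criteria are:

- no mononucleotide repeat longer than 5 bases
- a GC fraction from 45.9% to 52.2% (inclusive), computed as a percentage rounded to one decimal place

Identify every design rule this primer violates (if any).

Fails: GC content.

Base counts: A=7, T=5, G=5, C=11 (length 28).
homopolymer run: longest run = 4 ✓
GC content: GC 16/28 = 57.1%, outside 45.9–52.2% ✗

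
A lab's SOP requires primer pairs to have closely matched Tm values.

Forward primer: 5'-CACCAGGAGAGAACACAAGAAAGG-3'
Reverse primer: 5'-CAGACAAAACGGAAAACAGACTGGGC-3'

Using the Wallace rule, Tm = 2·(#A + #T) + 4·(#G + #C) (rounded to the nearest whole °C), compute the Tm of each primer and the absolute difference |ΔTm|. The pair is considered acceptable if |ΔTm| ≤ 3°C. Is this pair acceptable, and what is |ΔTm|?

Forward: A=12 T=0 G=7 C=5 → Tm = 2·12 + 4·12 = 72°C.
Reverse: A=12 T=1 G=7 C=6 → Tm = 2·13 + 4·13 = 78°C.
|ΔTm| = |72 − 78| = 6°C, > 3°C.

|ΔTm| = 6°C; the pair is not acceptable.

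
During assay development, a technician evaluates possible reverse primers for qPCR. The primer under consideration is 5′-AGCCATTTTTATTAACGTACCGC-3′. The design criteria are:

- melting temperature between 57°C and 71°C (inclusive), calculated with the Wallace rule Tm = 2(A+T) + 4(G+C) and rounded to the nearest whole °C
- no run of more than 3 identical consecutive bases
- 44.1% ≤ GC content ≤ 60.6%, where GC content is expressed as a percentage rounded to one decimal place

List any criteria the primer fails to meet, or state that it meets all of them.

Fails: homopolymer run, GC content.

Base counts: A=6, T=8, G=3, C=6 (length 23).
Tm: Tm = 2·14 + 4·9 = 64°C ✓
homopolymer run: longest run = 5, exceeds 3 ✗
GC content: GC 9/23 = 39.1%, outside 44.1–60.6% ✗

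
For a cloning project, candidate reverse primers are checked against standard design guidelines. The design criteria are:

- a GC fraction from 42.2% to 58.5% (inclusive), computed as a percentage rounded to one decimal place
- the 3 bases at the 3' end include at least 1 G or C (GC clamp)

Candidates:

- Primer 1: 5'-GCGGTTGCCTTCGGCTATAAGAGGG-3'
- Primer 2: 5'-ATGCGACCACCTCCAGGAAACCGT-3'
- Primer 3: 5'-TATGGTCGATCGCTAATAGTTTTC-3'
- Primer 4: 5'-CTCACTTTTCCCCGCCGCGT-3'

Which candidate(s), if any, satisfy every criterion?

Primer 1 (25 nt, A=4 T=6 G=10 C=5): GC 15/25 = 60.0%, outside 42.2–58.5% ✗; 3' end GGG has 3 G/C ✓ — fails.
Primer 2 (24 nt, A=7 T=3 G=5 C=9): GC 14/24 = 58.3% ✓; 3' end CGT has 2 G/C ✓ — passes.
Primer 3 (24 nt, A=5 T=10 G=5 C=4): GC 9/24 = 37.5%, outside 42.2–58.5% ✗; 3' end TTC has 1 G/C ✓ — fails.
Primer 4 (20 nt, A=1 T=6 G=3 C=10): GC 13/20 = 65.0%, outside 42.2–58.5% ✗; 3' end CGT has 2 G/C ✓ — fails.

Primer 2 only.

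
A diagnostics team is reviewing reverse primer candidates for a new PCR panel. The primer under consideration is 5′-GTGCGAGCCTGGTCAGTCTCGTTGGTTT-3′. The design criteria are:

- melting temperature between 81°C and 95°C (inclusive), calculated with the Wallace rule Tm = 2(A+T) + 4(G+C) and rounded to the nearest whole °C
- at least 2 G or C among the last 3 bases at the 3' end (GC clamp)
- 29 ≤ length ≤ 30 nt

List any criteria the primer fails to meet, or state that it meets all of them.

Base counts: A=2, T=10, G=10, C=6 (length 28).
Tm: Tm = 2·12 + 4·16 = 88°C ✓
GC clamp: 3' end TTT has 0 G/C, need ≥2 ✗
length: length 28, outside 29–30 ✗

Fails: GC clamp, length.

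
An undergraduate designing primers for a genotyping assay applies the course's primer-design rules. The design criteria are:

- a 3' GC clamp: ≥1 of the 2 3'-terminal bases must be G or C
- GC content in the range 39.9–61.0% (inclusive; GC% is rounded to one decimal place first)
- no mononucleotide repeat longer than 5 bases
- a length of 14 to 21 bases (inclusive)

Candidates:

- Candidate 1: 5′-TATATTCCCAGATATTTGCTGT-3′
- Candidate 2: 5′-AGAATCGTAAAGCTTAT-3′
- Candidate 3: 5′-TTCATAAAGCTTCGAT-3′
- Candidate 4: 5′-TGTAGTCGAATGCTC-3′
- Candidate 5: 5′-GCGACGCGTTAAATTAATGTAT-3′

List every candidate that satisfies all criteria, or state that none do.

Candidate 4 only.

Candidate 1 (22 nt, A=5 T=10 G=3 C=4): 3' end GT has 1 G/C ✓; GC 7/22 = 31.8%, outside 39.9–61.0% ✗; longest run = 3 ✓; length 22, outside 14–21 ✗ — fails.
Candidate 2 (17 nt, A=7 T=5 G=3 C=2): 3' end AT has 0 G/C, need ≥1 ✗; GC 5/17 = 29.4%, outside 39.9–61.0% ✗; longest run = 3 ✓; length 17 ✓ — fails.
Candidate 3 (16 nt, A=5 T=6 G=2 C=3): 3' end AT has 0 G/C, need ≥1 ✗; GC 5/16 = 31.3%, outside 39.9–61.0% ✗; longest run = 3 ✓; length 16 ✓ — fails.
Candidate 4 (15 nt, A=3 T=5 G=4 C=3): 3' end TC has 1 G/C ✓; GC 7/15 = 46.7% ✓; longest run = 2 ✓; length 15 ✓ — passes.
Candidate 5 (22 nt, A=7 T=7 G=5 C=3): 3' end AT has 0 G/C, need ≥1 ✗; GC 8/22 = 36.4%, outside 39.9–61.0% ✗; longest run = 3 ✓; length 22, outside 14–21 ✗ — fails.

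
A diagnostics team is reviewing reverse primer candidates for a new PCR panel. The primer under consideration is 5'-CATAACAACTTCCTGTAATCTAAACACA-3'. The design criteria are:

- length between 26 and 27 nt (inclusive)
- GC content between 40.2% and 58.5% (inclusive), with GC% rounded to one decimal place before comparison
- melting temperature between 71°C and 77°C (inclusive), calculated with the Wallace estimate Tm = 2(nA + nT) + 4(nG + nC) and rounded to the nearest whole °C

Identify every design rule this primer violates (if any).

Fails: length, GC content.

Base counts: A=12, T=7, G=1, C=8 (length 28).
length: length 28, outside 26–27 ✗
GC content: GC 9/28 = 32.1%, outside 40.2–58.5% ✗
Tm: Tm = 2·19 + 4·9 = 74°C ✓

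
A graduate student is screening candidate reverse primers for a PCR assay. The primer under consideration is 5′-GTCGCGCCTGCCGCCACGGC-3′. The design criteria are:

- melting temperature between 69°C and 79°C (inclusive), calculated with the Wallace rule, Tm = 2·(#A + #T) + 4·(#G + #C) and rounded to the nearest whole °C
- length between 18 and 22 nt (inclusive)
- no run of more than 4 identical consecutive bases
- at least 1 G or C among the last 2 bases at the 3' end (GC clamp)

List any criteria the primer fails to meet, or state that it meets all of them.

Meets all criteria.

Base counts: A=1, T=2, G=7, C=10 (length 20).
Tm: Tm = 2·3 + 4·17 = 74°C ✓
length: length 20 ✓
homopolymer run: longest run = 2 ✓
GC clamp: 3' end GC has 2 G/C ✓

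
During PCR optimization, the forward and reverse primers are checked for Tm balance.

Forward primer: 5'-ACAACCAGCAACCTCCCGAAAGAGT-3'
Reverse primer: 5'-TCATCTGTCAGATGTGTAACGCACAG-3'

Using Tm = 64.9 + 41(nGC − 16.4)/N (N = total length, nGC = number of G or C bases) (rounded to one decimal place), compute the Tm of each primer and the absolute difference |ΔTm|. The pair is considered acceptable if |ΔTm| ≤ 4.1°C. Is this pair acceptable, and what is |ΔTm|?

|ΔTm| = 1.3°C; the pair is acceptable.

Forward: G+C = 13, N = 25 → Tm = 64.9 + 41·(13 − 16.4)/25 = 59.3°C.
Reverse: G+C = 12, N = 26 → Tm = 64.9 + 41·(12 − 16.4)/26 = 58.0°C.
|ΔTm| = |59.3 − 58.0| = 1.3°C, ≤ 4.1°C.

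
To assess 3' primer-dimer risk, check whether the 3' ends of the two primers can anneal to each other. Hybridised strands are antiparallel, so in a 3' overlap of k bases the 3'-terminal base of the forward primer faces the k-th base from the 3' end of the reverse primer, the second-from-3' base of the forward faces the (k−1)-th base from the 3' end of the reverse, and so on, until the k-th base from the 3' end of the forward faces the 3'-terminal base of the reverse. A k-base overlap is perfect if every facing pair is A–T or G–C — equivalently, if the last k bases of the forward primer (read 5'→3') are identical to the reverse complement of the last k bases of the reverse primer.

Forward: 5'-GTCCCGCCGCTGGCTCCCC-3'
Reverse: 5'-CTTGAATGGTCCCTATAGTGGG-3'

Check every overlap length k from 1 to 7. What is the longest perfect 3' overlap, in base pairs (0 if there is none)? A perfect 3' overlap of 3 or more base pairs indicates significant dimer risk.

Longest perfect overlap: 3 complementary base pairs; significant dimer risk (threshold 3).

Last 7 bases (5'→3') — forward …GCTCCCC, reverse …TAGTGGG.
Reverse complement of the reverse primer's last 7 bases: CCCACTA; its first k bases are the reverse complement of the reverse primer's last k bases, so a perfect k-base overlap needs the forward primer's last k bases to equal them.
Comparing (forward last k vs required): k=1: C vs C ✓; k=2: CC vs CC ✓; k=3: CCC vs CCC ✓; k=4: CCCC vs CCCA ✗; k=5: TCCCC vs CCCAC ✗; k=6: CTCCCC vs CCCACT ✗; k=7: GCTCCCC vs CCCACTA ✗.
Perfect overlaps at k = 1, 2, 3; the largest is 3.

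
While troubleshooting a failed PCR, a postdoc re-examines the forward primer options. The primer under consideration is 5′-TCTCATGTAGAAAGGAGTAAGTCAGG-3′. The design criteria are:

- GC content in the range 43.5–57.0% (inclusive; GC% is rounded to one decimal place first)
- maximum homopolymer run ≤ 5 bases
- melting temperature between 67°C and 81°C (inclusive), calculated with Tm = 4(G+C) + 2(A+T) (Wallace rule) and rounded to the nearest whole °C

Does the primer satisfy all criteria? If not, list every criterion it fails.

Base counts: A=9, T=6, G=8, C=3 (length 26).
GC content: GC 11/26 = 42.3%, outside 43.5–57.0% ✗
homopolymer run: longest run = 3 ✓
Tm: Tm = 2·15 + 4·11 = 74°C ✓

Fails: GC content.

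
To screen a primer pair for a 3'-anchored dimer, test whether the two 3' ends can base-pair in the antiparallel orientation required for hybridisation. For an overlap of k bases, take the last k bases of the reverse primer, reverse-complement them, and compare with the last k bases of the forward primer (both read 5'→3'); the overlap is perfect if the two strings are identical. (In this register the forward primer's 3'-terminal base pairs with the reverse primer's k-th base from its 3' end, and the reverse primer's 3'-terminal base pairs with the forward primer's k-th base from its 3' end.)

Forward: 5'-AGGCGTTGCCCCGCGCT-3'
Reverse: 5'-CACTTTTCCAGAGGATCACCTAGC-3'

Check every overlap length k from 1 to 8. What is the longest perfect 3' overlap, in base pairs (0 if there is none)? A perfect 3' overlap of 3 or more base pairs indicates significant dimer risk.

Last 8 bases (5'→3') — forward …CCCGCGCT, reverse …CACCTAGC.
Reverse complement of the reverse primer's last 8 bases: GCTAGGTG; its first k bases are the reverse complement of the reverse primer's last k bases, so a perfect k-base overlap needs the forward primer's last k bases to equal them.
Comparing (forward last k vs required): k=1: T vs G ✗; k=2: CT vs GC ✗; k=3: GCT vs GCT ✓; k=4: CGCT vs GCTA ✗; k=5: GCGCT vs GCTAG ✗; k=6: CGCGCT vs GCTAGG ✗; k=7: CCGCGCT vs GCTAGGT ✗; k=8: CCCGCGCT vs GCTAGGTG ✗.
Only k = 3 is perfect, so the longest perfect 3' overlap is 3.

Longest perfect overlap: 3 complementary base pairs; significant dimer risk (threshold 3).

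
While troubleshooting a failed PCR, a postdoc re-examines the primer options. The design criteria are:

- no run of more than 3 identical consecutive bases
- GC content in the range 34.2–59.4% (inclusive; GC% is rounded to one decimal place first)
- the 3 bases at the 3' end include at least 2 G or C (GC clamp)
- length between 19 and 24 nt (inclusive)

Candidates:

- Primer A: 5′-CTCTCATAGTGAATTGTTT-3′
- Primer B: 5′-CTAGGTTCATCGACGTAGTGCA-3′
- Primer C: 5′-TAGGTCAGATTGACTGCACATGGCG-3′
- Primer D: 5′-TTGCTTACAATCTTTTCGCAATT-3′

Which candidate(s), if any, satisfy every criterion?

Primer B only.

Primer A (19 nt, A=4 T=9 G=3 C=3): longest run = 3 ✓; GC 6/19 = 31.6%, outside 34.2–59.4% ✗; 3' end TTT has 0 G/C, need ≥2 ✗; length 19 ✓ — fails.
Primer B (22 nt, A=5 T=6 G=6 C=5): longest run = 2 ✓; GC 11/22 = 50.0% ✓; 3' end GCA has 2 G/C ✓; length 22 ✓ — passes.
Primer C (25 nt, A=6 T=6 G=8 C=5): longest run = 2 ✓; GC 13/25 = 52.0% ✓; 3' end GCG has 3 G/C ✓; length 25, outside 19–24 ✗ — fails.
Primer D (23 nt, A=5 T=11 G=2 C=5): longest run = 4, exceeds 3 ✗; GC 7/23 = 30.4%, outside 34.2–59.4% ✗; 3' end ATT has 0 G/C, need ≥2 ✗; length 23 ✓ — fails.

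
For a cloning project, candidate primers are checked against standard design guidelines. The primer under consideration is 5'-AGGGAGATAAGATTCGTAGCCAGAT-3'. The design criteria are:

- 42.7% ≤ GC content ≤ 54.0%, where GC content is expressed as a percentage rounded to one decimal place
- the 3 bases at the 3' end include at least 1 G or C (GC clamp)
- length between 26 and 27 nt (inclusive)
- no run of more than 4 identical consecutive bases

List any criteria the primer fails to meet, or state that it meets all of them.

Base counts: A=9, T=5, G=8, C=3 (length 25).
GC content: GC 11/25 = 44.0% ✓
GC clamp: 3' end GAT has 1 G/C ✓
length: length 25, outside 26–27 ✗
homopolymer run: longest run = 3 ✓

Fails: length.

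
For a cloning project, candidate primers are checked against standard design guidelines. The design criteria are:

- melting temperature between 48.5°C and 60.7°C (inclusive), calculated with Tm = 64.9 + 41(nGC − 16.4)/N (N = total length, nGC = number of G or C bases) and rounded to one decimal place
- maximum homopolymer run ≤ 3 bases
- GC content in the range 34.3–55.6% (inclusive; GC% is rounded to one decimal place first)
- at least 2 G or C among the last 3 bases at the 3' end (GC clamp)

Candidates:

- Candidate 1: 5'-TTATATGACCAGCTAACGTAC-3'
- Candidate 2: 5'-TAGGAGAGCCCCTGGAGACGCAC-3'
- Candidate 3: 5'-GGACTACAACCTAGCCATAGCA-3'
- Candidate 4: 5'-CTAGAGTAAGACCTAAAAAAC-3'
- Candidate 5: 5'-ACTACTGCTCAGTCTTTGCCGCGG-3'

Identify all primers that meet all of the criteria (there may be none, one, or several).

Candidate 1 (21 nt, A=7 T=6 G=3 C=5): Tm = 64.9 + 41·(8 − 16.4)/21 = 48.5°C ✓; longest run = 2 ✓; GC 8/21 = 38.1% ✓; 3' end TAC has 1 G/C, need ≥2 ✗ — fails.
Candidate 2 (23 nt, A=6 T=2 G=8 C=7): Tm = 64.9 + 41·(15 − 16.4)/23 = 62.4°C, outside 48.5–60.7°C ✗; longest run = 4, exceeds 3 ✗; GC 15/23 = 65.2%, outside 34.3–55.6% ✗; 3' end CAC has 2 G/C ✓ — fails.
Candidate 3 (22 nt, A=8 T=3 G=4 C=7): Tm = 64.9 + 41·(11 − 16.4)/22 = 54.8°C ✓; longest run = 2 ✓; GC 11/22 = 50.0% ✓; 3' end GCA has 2 G/C ✓ — passes.
Candidate 4 (21 nt, A=11 T=3 G=3 C=4): Tm = 64.9 + 41·(7 − 16.4)/21 = 46.5°C, outside 48.5–60.7°C ✗; longest run = 6, exceeds 3 ✗; GC 7/21 = 33.3%, outside 34.3–55.6% ✗; 3' end AAC has 1 G/C, need ≥2 ✗ — fails.
Candidate 5 (24 nt, A=3 T=7 G=6 C=8): Tm = 64.9 + 41·(14 − 16.4)/24 = 60.8°C, outside 48.5–60.7°C ✗; longest run = 3 ✓; GC 14/24 = 58.3%, outside 34.3–55.6% ✗; 3' end CGG has 3 G/C ✓ — fails.

Candidate 3 only.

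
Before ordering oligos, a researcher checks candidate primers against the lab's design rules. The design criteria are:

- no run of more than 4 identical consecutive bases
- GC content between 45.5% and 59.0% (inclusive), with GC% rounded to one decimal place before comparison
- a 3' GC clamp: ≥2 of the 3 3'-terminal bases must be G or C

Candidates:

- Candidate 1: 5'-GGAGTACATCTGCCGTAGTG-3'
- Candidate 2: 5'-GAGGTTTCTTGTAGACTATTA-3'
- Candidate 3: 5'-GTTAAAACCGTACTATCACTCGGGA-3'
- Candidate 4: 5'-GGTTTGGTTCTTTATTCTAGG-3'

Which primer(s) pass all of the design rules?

Candidate 1 (20 nt, A=4 T=5 G=7 C=4): longest run = 2 ✓; GC 11/20 = 55.0% ✓; 3' end GTG has 2 G/C ✓ — passes.
Candidate 2 (21 nt, A=5 T=9 G=5 C=2): longest run = 3 ✓; GC 7/21 = 33.3%, outside 45.5–59.0% ✗; 3' end TTA has 0 G/C, need ≥2 ✗ — fails.
Candidate 3 (25 nt, A=8 T=6 G=5 C=6): longest run = 4 ✓; GC 11/25 = 44.0%, outside 45.5–59.0% ✗; 3' end GGA has 2 G/C ✓ — fails.
Candidate 4 (21 nt, A=2 T=11 G=6 C=2): longest run = 3 ✓; GC 8/21 = 38.1%, outside 45.5–59.0% ✗; 3' end AGG has 2 G/C ✓ — fails.

Candidate 1 only.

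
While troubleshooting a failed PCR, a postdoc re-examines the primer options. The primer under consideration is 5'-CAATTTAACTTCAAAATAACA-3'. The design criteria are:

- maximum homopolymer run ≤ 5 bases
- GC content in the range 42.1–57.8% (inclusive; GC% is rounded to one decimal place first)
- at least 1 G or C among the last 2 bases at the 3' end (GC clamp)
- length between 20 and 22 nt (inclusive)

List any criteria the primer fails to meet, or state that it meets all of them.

Base counts: A=11, T=6, G=0, C=4 (length 21).
homopolymer run: longest run = 4 ✓
GC content: GC 4/21 = 19.0%, outside 42.1–57.8% ✗
GC clamp: 3' end CA has 1 G/C ✓
length: length 21 ✓

Fails: GC content.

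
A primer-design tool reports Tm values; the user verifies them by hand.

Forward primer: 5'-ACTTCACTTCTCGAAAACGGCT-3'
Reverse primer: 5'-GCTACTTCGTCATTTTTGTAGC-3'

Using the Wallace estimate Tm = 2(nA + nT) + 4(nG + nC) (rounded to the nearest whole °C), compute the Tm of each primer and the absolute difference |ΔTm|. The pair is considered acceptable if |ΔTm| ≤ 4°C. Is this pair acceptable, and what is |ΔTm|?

Forward: A=6 T=6 G=3 C=7 → Tm = 2·12 + 4·10 = 64°C.
Reverse: A=3 T=10 G=4 C=5 → Tm = 2·13 + 4·9 = 62°C.
|ΔTm| = |64 − 62| = 2°C, ≤ 4°C.

|ΔTm| = 2°C; the pair is acceptable.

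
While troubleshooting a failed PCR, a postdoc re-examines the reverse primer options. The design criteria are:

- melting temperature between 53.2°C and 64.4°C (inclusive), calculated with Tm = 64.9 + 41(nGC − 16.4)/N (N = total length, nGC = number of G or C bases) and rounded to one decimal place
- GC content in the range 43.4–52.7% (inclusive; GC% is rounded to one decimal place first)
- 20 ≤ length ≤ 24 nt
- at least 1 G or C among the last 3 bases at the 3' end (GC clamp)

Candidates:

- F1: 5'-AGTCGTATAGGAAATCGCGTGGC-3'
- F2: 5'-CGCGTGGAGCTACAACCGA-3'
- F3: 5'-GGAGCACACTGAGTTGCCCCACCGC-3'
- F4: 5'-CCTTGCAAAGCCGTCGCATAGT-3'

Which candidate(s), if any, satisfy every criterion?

F1 (23 nt, A=6 T=5 G=8 C=4): Tm = 64.9 + 41·(12 − 16.4)/23 = 57.1°C ✓; GC 12/23 = 52.2% ✓; length 23 ✓; 3' end GGC has 3 G/C ✓ — passes.
F2 (19 nt, A=5 T=2 G=6 C=6): Tm = 64.9 + 41·(12 − 16.4)/19 = 55.4°C ✓; GC 12/19 = 63.2%, outside 43.4–52.7% ✗; length 19, outside 20–24 ✗; 3' end CGA has 2 G/C ✓ — fails.
F3 (25 nt, A=5 T=3 G=7 C=10): Tm = 64.9 + 41·(17 − 16.4)/25 = 65.9°C, outside 53.2–64.4°C ✗; GC 17/25 = 68.0%, outside 43.4–52.7% ✗; length 25, outside 20–24 ✗; 3' end CGC has 3 G/C ✓ — fails.
F4 (22 nt, A=5 T=5 G=5 C=7): Tm = 64.9 + 41·(12 − 16.4)/22 = 56.7°C ✓; GC 12/22 = 54.5%, outside 43.4–52.7% ✗; length 22 ✓; 3' end AGT has 1 G/C ✓ — fails.

F1 only.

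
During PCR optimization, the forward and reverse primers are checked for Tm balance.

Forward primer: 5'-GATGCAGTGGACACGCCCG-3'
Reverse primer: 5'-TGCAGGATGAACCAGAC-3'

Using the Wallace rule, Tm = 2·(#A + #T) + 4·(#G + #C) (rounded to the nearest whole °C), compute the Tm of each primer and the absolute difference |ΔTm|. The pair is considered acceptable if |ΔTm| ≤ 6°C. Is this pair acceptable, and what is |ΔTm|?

|ΔTm| = 12°C; the pair is not acceptable.

Forward: A=4 T=2 G=7 C=6 → Tm = 2·6 + 4·13 = 64°C.
Reverse: A=6 T=2 G=5 C=4 → Tm = 2·8 + 4·9 = 52°C.
|ΔTm| = |64 − 52| = 12°C, > 6°C.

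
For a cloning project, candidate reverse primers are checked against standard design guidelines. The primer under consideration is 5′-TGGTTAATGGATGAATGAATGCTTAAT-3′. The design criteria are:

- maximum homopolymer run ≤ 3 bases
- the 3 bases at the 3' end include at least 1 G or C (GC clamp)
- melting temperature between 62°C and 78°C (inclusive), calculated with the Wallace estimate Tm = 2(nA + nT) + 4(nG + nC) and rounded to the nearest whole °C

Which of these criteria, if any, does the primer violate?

Base counts: A=9, T=10, G=7, C=1 (length 27).
homopolymer run: longest run = 2 ✓
GC clamp: 3' end AAT has 0 G/C, need ≥1 ✗
Tm: Tm = 2·19 + 4·8 = 70°C ✓

Fails: GC clamp.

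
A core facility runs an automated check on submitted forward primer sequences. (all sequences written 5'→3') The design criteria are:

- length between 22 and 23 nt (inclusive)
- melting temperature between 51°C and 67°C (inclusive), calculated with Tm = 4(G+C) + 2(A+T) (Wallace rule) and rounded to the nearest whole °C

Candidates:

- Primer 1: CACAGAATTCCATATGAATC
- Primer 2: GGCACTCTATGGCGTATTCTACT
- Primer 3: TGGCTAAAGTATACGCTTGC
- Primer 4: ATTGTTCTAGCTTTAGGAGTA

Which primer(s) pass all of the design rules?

Primer 1 (20 nt, A=8 T=5 G=2 C=5): length 20, outside 22–23 ✗; Tm = 2·13 + 4·7 = 54°C ✓ — fails.
Primer 2 (23 nt, A=4 T=8 G=5 C=6): length 23 ✓; Tm = 2·12 + 4·11 = 68°C, outside 51–67°C ✗ — fails.
Primer 3 (20 nt, A=5 T=6 G=5 C=4): length 20, outside 22–23 ✗; Tm = 2·11 + 4·9 = 58°C ✓ — fails.
Primer 4 (21 nt, A=5 T=9 G=5 C=2): length 21, outside 22–23 ✗; Tm = 2·14 + 4·7 = 56°C ✓ — fails.

None of the candidates satisfy all criteria.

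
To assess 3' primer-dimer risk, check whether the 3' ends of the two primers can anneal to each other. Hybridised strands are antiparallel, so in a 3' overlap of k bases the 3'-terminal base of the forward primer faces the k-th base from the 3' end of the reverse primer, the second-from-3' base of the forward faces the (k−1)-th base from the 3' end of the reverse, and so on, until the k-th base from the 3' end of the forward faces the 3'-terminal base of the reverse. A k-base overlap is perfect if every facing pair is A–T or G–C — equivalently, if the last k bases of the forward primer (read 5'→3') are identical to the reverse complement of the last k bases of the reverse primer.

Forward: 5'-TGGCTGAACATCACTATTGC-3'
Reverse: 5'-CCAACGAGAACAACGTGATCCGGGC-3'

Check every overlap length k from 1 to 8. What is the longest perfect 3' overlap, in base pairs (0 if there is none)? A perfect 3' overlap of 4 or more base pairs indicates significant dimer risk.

Longest perfect overlap: 2 complementary base pairs; below the dimer-risk threshold (threshold 4).

Last 8 bases (5'→3') — forward …ACTATTGC, reverse …ATCCGGGC.
Reverse complement of the reverse primer's last 8 bases: GCCCGGAT; its first k bases are the reverse complement of the reverse primer's last k bases, so a perfect k-base overlap needs the forward primer's last k bases to equal them.
Comparing (forward last k vs required): k=1: C vs G ✗; k=2: GC vs GC ✓; k=3: TGC vs GCC ✗; k=4: TTGC vs GCCC ✗; k=5: ATTGC vs GCCCG ✗; k=6: TATTGC vs GCCCGG ✗; k=7: CTATTGC vs GCCCGGA ✗; k=8: ACTATTGC vs GCCCGGAT ✗.
Only k = 2 is perfect, so the longest perfect 3' overlap is 2.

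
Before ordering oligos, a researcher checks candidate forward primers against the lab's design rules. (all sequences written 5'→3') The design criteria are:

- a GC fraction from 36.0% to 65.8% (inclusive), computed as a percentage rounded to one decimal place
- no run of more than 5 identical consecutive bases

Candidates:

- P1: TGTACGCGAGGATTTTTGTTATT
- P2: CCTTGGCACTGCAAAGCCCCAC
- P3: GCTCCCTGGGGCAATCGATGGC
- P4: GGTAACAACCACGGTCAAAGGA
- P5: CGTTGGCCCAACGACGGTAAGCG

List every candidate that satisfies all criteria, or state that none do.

P1 (23 nt, A=4 T=11 G=6 C=2): GC 8/23 = 34.8%, outside 36.0–65.8% ✗; longest run = 5 ✓ — fails.
P2 (22 nt, A=5 T=3 G=4 C=10): GC 14/22 = 63.6% ✓; longest run = 4 ✓ — passes.
P3 (22 nt, A=3 T=4 G=8 C=7): GC 15/22 = 68.2%, outside 36.0–65.8% ✗; longest run = 4 ✓ — fails.
P4 (22 nt, A=9 T=2 G=6 C=5): GC 11/22 = 50.0% ✓; longest run = 3 ✓ — passes.
P5 (23 nt, A=5 T=3 G=8 C=7): GC 15/23 = 65.2% ✓; longest run = 3 ✓ — passes.

P2, P4 and P5.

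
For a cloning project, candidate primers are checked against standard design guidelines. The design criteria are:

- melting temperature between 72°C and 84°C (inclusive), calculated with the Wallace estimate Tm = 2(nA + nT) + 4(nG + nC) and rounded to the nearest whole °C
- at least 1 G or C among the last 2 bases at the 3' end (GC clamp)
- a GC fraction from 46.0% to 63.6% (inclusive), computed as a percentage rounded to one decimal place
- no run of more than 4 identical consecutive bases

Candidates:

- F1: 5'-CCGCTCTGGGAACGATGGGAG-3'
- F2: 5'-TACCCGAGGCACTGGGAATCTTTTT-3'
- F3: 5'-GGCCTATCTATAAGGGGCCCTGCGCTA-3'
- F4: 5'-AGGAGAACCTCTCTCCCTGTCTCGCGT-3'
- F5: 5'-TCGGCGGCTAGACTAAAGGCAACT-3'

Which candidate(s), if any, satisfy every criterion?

F5 only.

F1 (21 nt, A=4 T=3 G=9 C=5): Tm = 2·7 + 4·14 = 70°C, outside 72–84°C ✗; 3' end AG has 1 G/C ✓; GC 14/21 = 66.7%, outside 46.0–63.6% ✗; longest run = 3 ✓ — fails.
F2 (25 nt, A=5 T=8 G=6 C=6): Tm = 2·13 + 4·12 = 74°C ✓; 3' end TT has 0 G/C, need ≥1 ✗; GC 12/25 = 48.0% ✓; longest run = 5, exceeds 4 ✗ — fails.
F3 (27 nt, A=5 T=6 G=8 C=8): Tm = 2·11 + 4·16 = 86°C, outside 72–84°C ✗; 3' end TA has 0 G/C, need ≥1 ✗; GC 16/27 = 59.3% ✓; longest run = 4 ✓ — fails.
F4 (27 nt, A=4 T=7 G=6 C=10): Tm = 2·11 + 4·16 = 86°C, outside 72–84°C ✗; 3' end GT has 1 G/C ✓; GC 16/27 = 59.3% ✓; longest run = 3 ✓ — fails.
F5 (24 nt, A=7 T=4 G=7 C=6): Tm = 2·11 + 4·13 = 74°C ✓; 3' end CT has 1 G/C ✓; GC 13/24 = 54.2% ✓; longest run = 3 ✓ — passes.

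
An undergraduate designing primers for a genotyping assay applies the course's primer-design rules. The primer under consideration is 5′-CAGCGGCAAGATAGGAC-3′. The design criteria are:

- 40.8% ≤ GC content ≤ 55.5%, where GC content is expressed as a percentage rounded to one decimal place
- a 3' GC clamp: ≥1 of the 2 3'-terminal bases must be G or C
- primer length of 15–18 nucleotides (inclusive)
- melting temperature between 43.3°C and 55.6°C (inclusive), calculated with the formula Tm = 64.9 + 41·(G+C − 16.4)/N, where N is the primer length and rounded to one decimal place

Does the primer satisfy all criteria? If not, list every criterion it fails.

Fails: GC content.

Base counts: A=6, T=1, G=6, C=4 (length 17).
GC content: GC 10/17 = 58.8%, outside 40.8–55.5% ✗
GC clamp: 3' end AC has 1 G/C ✓
length: length 17 ✓
Tm: Tm = 64.9 + 41·(10 − 16.4)/17 = 49.5°C ✓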